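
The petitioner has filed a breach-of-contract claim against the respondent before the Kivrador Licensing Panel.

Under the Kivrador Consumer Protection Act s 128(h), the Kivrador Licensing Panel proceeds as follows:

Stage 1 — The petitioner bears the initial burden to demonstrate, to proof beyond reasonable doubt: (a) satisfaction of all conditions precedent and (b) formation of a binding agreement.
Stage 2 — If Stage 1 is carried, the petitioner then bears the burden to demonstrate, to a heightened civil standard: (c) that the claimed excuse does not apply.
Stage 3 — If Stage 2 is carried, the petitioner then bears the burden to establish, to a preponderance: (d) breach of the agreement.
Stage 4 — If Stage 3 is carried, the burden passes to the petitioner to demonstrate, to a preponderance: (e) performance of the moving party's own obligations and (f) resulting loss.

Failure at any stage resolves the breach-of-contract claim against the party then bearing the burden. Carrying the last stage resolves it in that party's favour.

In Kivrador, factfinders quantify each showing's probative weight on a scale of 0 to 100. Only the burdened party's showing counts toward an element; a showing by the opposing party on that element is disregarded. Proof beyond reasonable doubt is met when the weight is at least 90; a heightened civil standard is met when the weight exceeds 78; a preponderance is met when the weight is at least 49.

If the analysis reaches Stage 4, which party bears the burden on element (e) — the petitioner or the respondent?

Stage 4's rule assigns the burden to the petitioner (to a preponderance).

petitioner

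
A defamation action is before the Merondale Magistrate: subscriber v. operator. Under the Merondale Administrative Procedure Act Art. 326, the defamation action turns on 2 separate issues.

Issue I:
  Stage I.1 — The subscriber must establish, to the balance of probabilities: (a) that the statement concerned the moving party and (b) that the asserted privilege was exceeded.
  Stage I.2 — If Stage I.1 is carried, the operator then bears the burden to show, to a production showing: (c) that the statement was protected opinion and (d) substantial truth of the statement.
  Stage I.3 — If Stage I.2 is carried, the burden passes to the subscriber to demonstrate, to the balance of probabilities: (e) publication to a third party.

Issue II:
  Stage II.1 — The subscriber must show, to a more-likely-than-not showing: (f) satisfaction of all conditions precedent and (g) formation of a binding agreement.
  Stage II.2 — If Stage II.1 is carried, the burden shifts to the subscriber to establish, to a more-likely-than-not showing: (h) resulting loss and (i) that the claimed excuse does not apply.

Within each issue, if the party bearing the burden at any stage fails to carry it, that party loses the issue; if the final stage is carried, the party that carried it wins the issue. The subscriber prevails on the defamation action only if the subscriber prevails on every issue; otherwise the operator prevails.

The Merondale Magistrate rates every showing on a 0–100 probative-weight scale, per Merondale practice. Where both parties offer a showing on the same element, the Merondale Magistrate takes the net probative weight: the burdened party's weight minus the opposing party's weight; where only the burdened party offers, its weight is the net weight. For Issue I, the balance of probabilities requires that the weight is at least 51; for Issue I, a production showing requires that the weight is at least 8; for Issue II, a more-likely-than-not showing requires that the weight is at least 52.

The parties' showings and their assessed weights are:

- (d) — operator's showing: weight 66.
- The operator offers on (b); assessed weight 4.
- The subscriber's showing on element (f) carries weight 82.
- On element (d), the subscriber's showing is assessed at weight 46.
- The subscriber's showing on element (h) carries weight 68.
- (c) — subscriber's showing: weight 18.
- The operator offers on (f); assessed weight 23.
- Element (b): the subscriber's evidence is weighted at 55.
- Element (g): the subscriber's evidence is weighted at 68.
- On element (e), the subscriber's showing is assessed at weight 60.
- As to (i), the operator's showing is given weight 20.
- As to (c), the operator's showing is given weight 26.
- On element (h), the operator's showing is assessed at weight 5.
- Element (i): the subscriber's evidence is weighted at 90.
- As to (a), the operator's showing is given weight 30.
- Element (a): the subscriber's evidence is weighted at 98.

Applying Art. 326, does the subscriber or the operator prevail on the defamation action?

— Issue I —
Stage I.1 — burden on subscriber; standard: the balance of probabilities (weight is at least 51).
    (a): 98 − 30 = 68 ≥ 51 [met]
    (b): 55 − 4 = 51 ≥ 51 [met]
  Stage I.1 is satisfied; the onus moves to the operator.
Stage I.2 — burden on operator; standard: a production showing (weight is at least 8).
    (c): 26 − 18 = 8 ≥ 8 [met]
    (d): 66 − 46 = 20 ≥ 8 [met]
  Stage I.2 is satisfied; the onus moves to the subscriber.
Stage I.3 — burden on subscriber; standard: the balance of probabilities (weight is at least 51).
    (e): 60 ≥ 51 [met]
  All elements met at the final stage.
Every stage carried; the subscriber prevails on this issue.
— Issue II —
Stage II.1 — burden on subscriber; standard: a more-likely-than-not showing (weight is at least 52).
    (f): 82 − 23 = 59 ≥ 52 [met]
    (g): 68 ≥ 52 [met]
  Stage II.1 is satisfied; the subscriber continues to bear the burden.
Stage II.2 — burden on subscriber; standard: a more-likely-than-not showing (weight is at least 52).
    (h): 68 − 5 = 63 ≥ 52 [met]
    (i): 90 − 20 = 70 ≥ 52 [met]
  Stage II.2 carried; the final stage is satisfied.
With every stage satisfied, the subscriber prevails on this issue.
Per-issue: Issue I → subscriber; Issue II → subscriber. The subscriber must prevail on every issue; overall, the subscriber prevails.

subscriber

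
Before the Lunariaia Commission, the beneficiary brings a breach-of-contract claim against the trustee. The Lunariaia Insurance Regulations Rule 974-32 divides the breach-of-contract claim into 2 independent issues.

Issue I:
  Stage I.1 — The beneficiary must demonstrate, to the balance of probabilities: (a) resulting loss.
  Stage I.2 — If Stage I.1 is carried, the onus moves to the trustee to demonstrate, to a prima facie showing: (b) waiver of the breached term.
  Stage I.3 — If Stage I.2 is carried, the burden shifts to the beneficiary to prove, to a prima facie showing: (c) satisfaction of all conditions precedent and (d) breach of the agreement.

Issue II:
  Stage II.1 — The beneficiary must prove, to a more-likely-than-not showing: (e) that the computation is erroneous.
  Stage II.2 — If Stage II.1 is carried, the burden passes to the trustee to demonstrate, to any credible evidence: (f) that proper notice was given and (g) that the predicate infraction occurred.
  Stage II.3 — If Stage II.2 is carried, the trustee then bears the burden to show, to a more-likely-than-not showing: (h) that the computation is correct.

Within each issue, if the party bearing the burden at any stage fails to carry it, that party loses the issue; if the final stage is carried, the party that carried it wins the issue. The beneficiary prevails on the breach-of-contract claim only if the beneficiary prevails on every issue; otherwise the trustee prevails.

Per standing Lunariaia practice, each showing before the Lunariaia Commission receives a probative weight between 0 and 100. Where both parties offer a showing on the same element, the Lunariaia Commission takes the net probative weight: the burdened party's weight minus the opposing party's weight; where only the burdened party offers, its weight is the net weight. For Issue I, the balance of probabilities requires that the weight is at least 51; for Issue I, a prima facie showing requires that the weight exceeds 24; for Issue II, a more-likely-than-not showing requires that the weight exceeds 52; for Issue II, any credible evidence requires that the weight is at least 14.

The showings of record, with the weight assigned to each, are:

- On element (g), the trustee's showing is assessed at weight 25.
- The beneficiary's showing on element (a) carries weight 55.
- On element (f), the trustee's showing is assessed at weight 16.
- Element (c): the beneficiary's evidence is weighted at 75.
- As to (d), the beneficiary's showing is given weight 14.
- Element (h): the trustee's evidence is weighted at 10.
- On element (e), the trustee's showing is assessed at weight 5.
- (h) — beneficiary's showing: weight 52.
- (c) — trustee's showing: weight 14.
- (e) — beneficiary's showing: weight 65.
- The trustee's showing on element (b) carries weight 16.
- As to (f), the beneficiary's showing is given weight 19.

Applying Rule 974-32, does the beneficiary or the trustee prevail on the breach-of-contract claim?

— Issue I —
Stage I.1 (beneficiary, the balance of probabilities, weight is at least 51): (a) 55 ≥ 51 — meets.
  Stage I.1 is satisfied; the onus moves to the trustee.
Stage I.2 (trustee, a prima facie showing, weight exceeds 24): (b) 16 ≤ 24 — fails.
  Not every element is met, so the trustee fails to carry Stage I.2.
So the beneficiary prevails on this issue.
— Issue II —
At Stage II.1 the beneficiary must meet a more-likely-than-not showing (weight exceeds 52): on (e) the weight is 65 less the opposing 5 gives net 60, > 52, so (e) meets the standard.
  Stage II.1 carried; the burden shifts to the trustee.
At Stage II.2 the trustee must meet any credible evidence (weight is at least 14): on (f) the weight is 16 less the opposing 19 gives net -3, which does not reach 14, so (f) does not meet the standard; on (g) the weight is 25, which does reach 14, so (g) meets the standard.
  The trustee does not carry Stage II.2.
The analysis ends at Stage II.2; the beneficiary prevails on this issue.
Per-issue: Issue I → beneficiary; Issue II → beneficiary. The beneficiary must prevail on every issue; overall, the beneficiary prevails.

beneficiary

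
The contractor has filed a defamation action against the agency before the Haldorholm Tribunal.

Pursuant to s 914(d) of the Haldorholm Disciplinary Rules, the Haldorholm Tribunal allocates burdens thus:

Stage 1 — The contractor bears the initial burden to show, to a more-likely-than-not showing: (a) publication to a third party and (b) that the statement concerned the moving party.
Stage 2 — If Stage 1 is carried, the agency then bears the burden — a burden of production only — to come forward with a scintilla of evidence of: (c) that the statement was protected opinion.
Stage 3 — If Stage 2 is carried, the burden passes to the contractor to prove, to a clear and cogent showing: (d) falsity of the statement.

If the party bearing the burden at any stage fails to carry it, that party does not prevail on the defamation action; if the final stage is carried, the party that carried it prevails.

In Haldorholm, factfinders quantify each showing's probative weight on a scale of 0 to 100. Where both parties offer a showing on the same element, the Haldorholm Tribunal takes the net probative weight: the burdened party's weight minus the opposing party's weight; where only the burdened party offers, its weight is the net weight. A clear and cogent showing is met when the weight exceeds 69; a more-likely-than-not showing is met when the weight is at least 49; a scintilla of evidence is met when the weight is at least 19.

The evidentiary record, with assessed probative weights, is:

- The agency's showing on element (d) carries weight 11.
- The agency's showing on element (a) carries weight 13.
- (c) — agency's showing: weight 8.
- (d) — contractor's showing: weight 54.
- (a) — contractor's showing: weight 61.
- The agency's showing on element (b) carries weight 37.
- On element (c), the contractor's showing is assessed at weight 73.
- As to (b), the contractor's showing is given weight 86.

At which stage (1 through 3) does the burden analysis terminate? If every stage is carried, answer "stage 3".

Stage 1 — burden on contractor; standard: a more-likely-than-not showing (weight is at least 49).
    (a): 61 − 13 = 48 < 49 [not met]
    (b): 86 − 37 = 49 ≥ 49 [met]
  Not every element is met, so the contractor fails to carry Stage 1.
The agency prevails.

stage 1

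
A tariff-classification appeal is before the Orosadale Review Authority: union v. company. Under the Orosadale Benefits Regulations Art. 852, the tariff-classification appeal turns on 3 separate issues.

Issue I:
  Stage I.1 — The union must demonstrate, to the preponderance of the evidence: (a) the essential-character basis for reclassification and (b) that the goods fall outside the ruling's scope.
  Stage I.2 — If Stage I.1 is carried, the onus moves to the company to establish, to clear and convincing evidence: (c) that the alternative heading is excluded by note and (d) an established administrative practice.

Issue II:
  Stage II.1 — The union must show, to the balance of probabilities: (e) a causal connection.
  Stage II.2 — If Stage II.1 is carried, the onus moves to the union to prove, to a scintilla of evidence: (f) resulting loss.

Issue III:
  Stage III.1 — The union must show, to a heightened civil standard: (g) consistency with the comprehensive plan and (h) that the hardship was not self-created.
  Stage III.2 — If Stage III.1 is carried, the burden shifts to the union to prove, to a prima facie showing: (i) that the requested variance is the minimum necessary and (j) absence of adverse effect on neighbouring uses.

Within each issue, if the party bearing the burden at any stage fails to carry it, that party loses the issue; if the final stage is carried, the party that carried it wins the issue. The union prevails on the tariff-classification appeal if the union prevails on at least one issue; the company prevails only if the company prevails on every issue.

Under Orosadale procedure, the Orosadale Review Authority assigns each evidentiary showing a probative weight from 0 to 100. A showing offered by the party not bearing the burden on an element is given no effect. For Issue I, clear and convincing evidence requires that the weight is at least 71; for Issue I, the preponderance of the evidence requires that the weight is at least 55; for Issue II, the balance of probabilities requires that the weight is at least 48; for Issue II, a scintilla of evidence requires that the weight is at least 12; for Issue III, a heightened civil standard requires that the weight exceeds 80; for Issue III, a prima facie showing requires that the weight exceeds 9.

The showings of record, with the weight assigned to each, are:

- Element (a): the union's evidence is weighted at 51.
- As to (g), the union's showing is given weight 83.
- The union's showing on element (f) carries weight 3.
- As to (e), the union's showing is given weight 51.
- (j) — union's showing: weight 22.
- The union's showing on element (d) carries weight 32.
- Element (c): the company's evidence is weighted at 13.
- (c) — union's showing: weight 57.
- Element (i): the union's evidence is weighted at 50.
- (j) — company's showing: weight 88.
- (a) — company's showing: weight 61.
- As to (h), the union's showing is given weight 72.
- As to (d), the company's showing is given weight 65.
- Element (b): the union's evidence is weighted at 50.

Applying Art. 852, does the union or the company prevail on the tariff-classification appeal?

— Issue I —
Stage I.1 (union, the preponderance of the evidence, weight is at least 55): (a) 51 (company's 61 disregarded) < 55 — fails; (b) 50 < 55 — fails.
  The union does not carry Stage I.1.
So the company prevails on this issue.
— Issue II —
At Stage II.1 the union must meet the balance of probabilities (weight is at least 48): on (e) the weight is 51, ≥ 48, so (e) meets the standard.
  Stage II.1 carried; the burden remains with the union.
At Stage II.2 the union must meet a scintilla of evidence (weight is at least 12): on (f) the weight is 3, < 12, so (f) does not meet the standard.
  The union does not carry Stage II.2.
The analysis ends at Stage II.2; the company prevails on this issue.
— Issue III —
Stage III.1 — burden on union; standard: a heightened civil standard (weight exceeds 80).
    (g): 83 > 80 [met]
    (h): 72 ≤ 80 [not met]
  Stage III.1 not carried; the union fails its burden.
The analysis ends at Stage III.1; the company prevails on this issue.
Per-issue: Issue I → company; Issue II → company; Issue III → company. The union must prevail on at least one issue; overall, the company prevails.

company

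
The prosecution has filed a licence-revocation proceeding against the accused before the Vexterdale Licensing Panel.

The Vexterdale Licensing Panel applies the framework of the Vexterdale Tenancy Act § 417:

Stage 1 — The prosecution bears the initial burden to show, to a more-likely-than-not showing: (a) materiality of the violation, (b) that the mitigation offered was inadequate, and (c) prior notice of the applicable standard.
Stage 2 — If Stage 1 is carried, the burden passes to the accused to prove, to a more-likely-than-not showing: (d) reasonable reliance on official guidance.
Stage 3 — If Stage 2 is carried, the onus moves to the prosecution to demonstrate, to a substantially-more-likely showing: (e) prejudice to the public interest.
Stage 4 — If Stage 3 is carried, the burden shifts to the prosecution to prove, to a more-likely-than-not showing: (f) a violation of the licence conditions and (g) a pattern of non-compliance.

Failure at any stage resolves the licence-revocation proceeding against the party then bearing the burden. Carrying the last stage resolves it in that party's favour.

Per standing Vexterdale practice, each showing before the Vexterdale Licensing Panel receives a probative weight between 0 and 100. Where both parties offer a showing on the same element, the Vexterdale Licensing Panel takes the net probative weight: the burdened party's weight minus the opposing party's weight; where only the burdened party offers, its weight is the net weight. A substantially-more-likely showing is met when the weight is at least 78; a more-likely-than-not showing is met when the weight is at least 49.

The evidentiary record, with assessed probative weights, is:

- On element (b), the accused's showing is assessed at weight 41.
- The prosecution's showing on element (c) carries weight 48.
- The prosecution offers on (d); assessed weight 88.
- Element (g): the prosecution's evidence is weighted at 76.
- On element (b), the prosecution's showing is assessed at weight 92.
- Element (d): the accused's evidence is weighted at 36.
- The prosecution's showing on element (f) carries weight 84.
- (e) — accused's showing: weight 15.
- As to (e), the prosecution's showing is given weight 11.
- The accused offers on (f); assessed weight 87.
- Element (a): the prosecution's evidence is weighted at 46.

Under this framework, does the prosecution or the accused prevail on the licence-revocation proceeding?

Stage 1 — burden on prosecution; standard: a more-likely-than-not showing (weight is at least 49).
    (a): 46 < 49 [not met]
    (b): 92 − 41 = 51 ≥ 49 [met]
    (c): 48 < 49 [not met]
  Stage 1 not carried; the prosecution fails its burden.
The analysis ends at Stage 1; the accused prevails.

accused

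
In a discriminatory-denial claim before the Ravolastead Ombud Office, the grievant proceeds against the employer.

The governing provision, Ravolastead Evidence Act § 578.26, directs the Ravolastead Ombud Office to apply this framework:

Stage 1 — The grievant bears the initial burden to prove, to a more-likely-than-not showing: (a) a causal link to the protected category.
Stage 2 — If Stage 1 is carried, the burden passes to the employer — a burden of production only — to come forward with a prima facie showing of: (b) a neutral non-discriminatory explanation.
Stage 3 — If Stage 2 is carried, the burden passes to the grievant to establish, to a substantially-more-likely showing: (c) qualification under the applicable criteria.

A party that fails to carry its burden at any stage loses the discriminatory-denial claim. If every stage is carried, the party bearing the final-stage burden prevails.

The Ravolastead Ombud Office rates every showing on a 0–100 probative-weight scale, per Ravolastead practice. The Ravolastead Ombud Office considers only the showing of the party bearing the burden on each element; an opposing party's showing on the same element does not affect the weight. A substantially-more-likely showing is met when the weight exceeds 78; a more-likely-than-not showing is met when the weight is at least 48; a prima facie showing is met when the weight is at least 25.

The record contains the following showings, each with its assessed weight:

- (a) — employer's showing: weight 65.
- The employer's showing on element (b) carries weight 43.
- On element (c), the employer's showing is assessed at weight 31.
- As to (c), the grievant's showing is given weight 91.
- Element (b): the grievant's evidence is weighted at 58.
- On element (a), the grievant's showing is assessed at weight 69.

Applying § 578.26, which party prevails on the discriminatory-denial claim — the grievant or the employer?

At Stage 1 the grievant must meet a more-likely-than-not showing (weight is at least 48): on (a) the weight is 69 (the employer's 65 is given no effect), ≥ 48, so (a) meets the standard.
  Stage 1 is satisfied; the onus moves to the employer.
At Stage 2 the employer must meet a prima facie showing (weight is at least 25): on (b) the weight is 43 (the grievant's 58 is given no effect), ≥ 25, so (b) meets the standard.
  All elements met. The burden passes to the grievant.
At Stage 3 the grievant must meet a substantially-more-likely showing (weight exceeds 78): on (c) the weight is 91 (the employer's 31 is given no effect), > 78, so (c) meets the standard.
  All elements met at the final stage.
With every stage satisfied, the grievant prevails.

grievant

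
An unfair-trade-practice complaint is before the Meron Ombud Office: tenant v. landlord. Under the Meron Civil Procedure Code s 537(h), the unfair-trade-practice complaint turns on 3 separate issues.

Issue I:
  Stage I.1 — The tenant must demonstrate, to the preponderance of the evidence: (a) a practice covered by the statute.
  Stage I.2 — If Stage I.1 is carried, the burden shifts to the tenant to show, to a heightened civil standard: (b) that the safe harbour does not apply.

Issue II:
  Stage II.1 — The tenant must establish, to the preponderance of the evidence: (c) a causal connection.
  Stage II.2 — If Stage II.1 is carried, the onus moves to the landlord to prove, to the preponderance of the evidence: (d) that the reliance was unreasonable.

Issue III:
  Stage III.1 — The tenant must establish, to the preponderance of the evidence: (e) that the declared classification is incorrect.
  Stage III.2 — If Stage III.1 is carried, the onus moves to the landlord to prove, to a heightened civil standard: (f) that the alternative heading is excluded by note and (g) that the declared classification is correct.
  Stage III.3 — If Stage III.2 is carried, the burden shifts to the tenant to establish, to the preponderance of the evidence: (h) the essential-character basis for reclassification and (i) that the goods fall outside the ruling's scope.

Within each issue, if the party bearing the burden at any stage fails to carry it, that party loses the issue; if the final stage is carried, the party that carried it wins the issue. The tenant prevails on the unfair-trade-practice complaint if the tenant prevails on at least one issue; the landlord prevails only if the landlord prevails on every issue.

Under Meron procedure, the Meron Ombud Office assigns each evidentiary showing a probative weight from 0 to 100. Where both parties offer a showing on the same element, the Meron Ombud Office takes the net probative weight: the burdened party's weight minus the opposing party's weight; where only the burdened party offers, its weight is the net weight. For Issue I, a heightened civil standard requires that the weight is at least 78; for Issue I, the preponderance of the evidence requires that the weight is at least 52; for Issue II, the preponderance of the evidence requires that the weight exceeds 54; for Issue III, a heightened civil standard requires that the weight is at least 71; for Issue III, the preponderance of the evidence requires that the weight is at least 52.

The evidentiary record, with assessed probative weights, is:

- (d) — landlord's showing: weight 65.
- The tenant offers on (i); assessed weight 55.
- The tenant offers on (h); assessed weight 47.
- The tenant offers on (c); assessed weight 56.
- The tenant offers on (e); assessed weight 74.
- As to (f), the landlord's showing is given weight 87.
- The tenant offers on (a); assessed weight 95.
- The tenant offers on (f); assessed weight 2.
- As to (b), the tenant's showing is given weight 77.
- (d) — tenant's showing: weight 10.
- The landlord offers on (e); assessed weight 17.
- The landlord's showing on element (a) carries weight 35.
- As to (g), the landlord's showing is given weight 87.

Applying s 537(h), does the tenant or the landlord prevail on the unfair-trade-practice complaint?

— Issue I —
Stage I.1 — burden on tenant; standard: the preponderance of the evidence (weight is at least 52).
    (a): 95 − 35 = 60 ≥ 52 [met]
  All elements met. The tenant retains the burden for Stage I.2.
Stage I.2 — burden on tenant; standard: a heightened civil standard (weight is at least 78).
    (b): 77 < 78 [not met]
  Stage I.2 not carried; the tenant fails its burden.
So the landlord prevails on this issue.
— Issue II —
Stage II.1 — burden on tenant; standard: the preponderance of the evidence (weight exceeds 54).
    (c): 56 > 54 [met]
  All elements met. The burden passes to the landlord.
Stage II.2 — burden on landlord; standard: the preponderance of the evidence (weight exceeds 54).
    (d): 65 − 10 = 55 > 54 [met]
  Stage II.2 carried; the final stage is satisfied.
With every stage satisfied, the landlord prevails on this issue.
— Issue III —
Stage III.1 — burden on tenant; standard: the preponderance of the evidence (weight is at least 52).
    (e): 74 − 17 = 57 ≥ 52 [met]
  All elements met. The burden passes to the landlord.
Stage III.2 — burden on landlord; standard: a heightened civil standard (weight is at least 71).
    (f): 87 − 2 = 85 ≥ 71 [met]
    (g): 87 ≥ 71 [met]
  Stage III.2 carried; the burden shifts to the tenant.
Stage III.3 — burden on tenant; standard: the preponderance of the evidence (weight is at least 52).
    (h): 47 < 52 [not met]
    (i): 55 ≥ 52 [met]
  Not every element is met, so the tenant fails to carry Stage III.3.
The analysis ends at Stage III.3; the landlord prevails on this issue.
Per-issue: Issue I → landlord; Issue II → landlord; Issue III → landlord. The tenant must prevail on at least one issue; overall, the landlord prevails.

landlord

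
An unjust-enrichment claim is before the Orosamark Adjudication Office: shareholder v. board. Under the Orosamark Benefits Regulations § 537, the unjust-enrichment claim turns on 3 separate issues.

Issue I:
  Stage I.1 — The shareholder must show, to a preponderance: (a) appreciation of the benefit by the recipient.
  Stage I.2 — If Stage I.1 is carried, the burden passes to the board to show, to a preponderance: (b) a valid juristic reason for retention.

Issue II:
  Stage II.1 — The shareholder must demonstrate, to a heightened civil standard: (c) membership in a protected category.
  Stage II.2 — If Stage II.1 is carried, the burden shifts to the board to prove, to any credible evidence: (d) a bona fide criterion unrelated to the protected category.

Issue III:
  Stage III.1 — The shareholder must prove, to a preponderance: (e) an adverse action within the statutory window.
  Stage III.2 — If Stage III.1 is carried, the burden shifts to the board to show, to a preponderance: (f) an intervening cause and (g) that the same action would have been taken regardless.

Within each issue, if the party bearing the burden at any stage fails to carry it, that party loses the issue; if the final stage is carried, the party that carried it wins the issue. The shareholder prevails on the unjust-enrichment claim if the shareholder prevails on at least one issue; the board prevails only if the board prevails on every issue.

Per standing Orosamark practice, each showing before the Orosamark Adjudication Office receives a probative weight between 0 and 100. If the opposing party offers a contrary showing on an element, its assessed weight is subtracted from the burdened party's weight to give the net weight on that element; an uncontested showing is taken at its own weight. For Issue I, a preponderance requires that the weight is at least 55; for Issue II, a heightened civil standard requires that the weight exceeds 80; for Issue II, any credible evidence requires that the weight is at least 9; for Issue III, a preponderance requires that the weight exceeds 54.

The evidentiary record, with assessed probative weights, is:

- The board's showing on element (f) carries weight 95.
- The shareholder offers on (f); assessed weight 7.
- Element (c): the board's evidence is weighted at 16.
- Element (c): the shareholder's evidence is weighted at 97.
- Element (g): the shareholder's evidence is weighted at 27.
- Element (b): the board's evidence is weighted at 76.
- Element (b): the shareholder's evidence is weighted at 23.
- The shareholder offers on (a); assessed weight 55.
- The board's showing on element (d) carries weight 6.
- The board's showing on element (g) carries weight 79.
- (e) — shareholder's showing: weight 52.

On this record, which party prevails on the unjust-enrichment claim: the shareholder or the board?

— Issue I —
At Stage I.1 the shareholder must meet a preponderance (weight is at least 55): on (a) the weight is 55, ≥ 55, so (a) meets the standard.
  All elements met. The burden passes to the board.
At Stage I.2 the board must meet a preponderance (weight is at least 55): on (b) the weight is 76 less the opposing 23 gives net 53, < 55, so (b) does not meet the standard.
  The board does not carry Stage I.2.
The analysis ends at Stage I.2; the shareholder prevails on this issue.
— Issue II —
Stage II.1 — burden on shareholder; standard: a heightened civil standard (weight exceeds 80).
    (c): 97 − 16 = 81 > 80 [met]
  All elements met. The burden passes to the board.
Stage II.2 — burden on board; standard: any credible evidence (weight is at least 9).
    (d): 6 < 9 [not met]
  Stage II.2 not carried; the board fails its burden.
So the shareholder prevails on this issue.
— Issue III —
Stage III.1 — burden on shareholder; standard: a preponderance (weight exceeds 54).
    (e): 52 ≤ 54 [not met]
  The shareholder does not carry Stage III.1.
The analysis ends at Stage III.1; the board prevails on this issue.
Per-issue: Issue I → shareholder; Issue II → shareholder; Issue III → board. The shareholder must prevail on at least one issue; overall, the shareholder prevails.

shareholder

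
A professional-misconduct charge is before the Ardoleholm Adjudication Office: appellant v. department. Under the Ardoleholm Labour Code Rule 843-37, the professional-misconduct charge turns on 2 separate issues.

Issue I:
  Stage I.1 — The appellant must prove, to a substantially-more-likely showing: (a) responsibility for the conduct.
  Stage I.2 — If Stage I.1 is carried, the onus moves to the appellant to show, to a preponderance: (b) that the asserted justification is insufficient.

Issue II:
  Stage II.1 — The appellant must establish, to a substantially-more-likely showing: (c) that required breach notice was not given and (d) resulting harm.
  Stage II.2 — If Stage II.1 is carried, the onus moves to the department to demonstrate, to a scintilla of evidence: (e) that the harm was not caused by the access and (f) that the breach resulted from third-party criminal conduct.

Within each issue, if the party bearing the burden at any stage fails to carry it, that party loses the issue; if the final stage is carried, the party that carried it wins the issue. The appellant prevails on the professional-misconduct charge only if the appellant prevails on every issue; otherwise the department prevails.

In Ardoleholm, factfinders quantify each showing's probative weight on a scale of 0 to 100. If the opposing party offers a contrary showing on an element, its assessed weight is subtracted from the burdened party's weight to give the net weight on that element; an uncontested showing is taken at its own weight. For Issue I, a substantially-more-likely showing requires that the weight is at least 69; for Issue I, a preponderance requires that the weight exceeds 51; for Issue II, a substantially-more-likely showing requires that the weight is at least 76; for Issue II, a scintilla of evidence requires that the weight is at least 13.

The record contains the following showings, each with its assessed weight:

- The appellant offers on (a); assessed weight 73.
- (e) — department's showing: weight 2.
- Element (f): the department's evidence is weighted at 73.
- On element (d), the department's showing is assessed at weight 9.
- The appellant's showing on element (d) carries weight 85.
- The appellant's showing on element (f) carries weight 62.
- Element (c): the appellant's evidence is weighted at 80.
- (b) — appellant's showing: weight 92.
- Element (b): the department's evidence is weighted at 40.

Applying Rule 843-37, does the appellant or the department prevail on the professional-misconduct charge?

appellant

— Issue I —
Stage I.1 (appellant, a substantially-more-likely showing, weight is at least 69): (a) 73 ≥ 69 — meets.
  Stage I.1 carried; the burden remains with the appellant.
Stage I.2 (appellant, a preponderance, weight exceeds 51): (b) net 92−40=52 > 51 — meets.
  Stage I.2 carried; the final stage is satisfied.
With every stage satisfied, the appellant prevails on this issue.
— Issue II —
At Stage II.1 the appellant must meet a substantially-more-likely showing (weight is at least 76): on (c) the weight is 80, which does reach 76, so (c) meets the standard; on (d) the weight is 85 less the opposing 9 gives net 76, which does reach 76, so (d) meets the standard.
  All elements met. The burden passes to the department.
At Stage II.2 the department must meet a scintilla of evidence (weight is at least 13): on (e) the weight is 2, which does not reach 13, so (e) does not meet the standard; on (f) the weight is 73 less the opposing 62 gives net 11, which does not reach 13, so (f) does not meet the standard.
  The department does not carry Stage II.2.
The appellant prevails on this issue.
Per-issue: Issue I → appellant; Issue II → appellant. The appellant must prevail on every issue; overall, the appellant prevails.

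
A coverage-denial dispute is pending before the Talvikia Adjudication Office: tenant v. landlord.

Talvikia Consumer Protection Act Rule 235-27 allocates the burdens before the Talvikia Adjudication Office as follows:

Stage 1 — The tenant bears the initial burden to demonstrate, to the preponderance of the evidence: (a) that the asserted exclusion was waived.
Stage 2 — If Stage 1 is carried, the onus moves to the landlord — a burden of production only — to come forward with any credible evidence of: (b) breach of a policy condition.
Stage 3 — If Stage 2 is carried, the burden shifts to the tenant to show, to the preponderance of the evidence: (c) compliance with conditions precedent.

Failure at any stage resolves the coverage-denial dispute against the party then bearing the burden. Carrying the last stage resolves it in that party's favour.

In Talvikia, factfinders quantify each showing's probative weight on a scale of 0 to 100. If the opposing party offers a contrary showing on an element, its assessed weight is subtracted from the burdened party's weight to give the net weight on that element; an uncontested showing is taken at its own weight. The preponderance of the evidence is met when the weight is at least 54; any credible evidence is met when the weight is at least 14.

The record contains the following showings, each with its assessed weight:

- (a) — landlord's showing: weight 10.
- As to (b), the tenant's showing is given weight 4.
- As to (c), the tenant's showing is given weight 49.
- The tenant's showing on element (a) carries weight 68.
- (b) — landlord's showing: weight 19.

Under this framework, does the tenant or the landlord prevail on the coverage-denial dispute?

landlord

At Stage 1 the tenant must meet the preponderance of the evidence (weight is at least 54): on (a) the weight is 68 less the opposing 10 gives net 58, ≥ 54, so (a) meets the standard.
  Stage 1 is satisfied; the onus moves to the landlord.
At Stage 2 the landlord must meet any credible evidence (weight is at least 14): on (b) the weight is 19 less the opposing 4 gives net 15, which does reach 14, so (b) meets the standard.
  The landlord carries Stage 2; the tenant now bears the burden.
At Stage 3 the tenant must meet the preponderance of the evidence (weight is at least 54): on (c) the weight is 49, which does not reach 54, so (c) does not meet the standard.
  Not every element is met, so the tenant fails to carry Stage 3.
So the landlord prevails.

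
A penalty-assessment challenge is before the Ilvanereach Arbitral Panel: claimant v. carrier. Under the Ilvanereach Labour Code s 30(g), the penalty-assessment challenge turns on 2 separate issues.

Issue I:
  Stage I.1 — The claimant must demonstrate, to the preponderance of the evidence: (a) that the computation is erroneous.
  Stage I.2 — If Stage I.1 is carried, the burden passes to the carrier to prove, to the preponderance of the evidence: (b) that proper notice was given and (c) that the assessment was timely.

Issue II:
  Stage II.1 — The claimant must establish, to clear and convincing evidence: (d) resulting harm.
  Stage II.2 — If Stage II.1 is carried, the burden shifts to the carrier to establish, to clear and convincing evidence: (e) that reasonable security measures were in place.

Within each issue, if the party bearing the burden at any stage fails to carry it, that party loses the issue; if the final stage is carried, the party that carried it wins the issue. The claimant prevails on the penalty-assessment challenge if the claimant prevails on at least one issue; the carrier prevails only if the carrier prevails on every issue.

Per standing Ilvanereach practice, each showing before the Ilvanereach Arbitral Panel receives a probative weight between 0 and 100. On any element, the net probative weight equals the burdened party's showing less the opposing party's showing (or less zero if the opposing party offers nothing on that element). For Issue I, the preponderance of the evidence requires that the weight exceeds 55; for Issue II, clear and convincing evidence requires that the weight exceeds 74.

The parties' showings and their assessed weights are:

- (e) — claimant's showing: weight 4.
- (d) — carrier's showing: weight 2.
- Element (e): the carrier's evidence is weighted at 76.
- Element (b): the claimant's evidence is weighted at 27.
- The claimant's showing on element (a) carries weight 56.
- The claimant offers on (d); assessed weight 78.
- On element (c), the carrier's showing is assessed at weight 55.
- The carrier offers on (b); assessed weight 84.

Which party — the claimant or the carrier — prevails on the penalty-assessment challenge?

claimant

— Issue I —
Stage I.1 — burden on claimant; standard: the preponderance of the evidence (weight exceeds 55).
    (a): 56 > 55 [met]
  All elements met. The burden passes to the carrier.
Stage I.2 — burden on carrier; standard: the preponderance of the evidence (weight exceeds 55).
    (b): 84 − 27 = 57 > 55 [met]
    (c): 55 ≤ 55 [not met]
  Not every element is met, so the carrier fails to carry Stage I.2.
So the claimant prevails on this issue.
— Issue II —
At Stage II.1 the claimant must meet clear and convincing evidence (weight exceeds 74): on (d) the weight is 78 less the opposing 2 gives net 76, which does exceed 74, so (d) meets the standard.
  Stage II.1 carried; the burden shifts to the carrier.
At Stage II.2 the carrier must meet clear and convincing evidence (weight exceeds 74): on (e) the weight is 76 less the opposing 4 gives net 72, ≤ 74, so (e) does not meet the standard.
  The carrier does not carry Stage II.2.
The analysis ends at Stage II.2; the claimant prevails on this issue.
Per-issue: Issue I → claimant; Issue II → claimant. The claimant must prevail on at least one issue; overall, the claimant prevails.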